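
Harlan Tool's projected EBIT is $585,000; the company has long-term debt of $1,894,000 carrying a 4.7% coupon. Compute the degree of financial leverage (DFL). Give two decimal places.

Annual interest charges come to $89,018.00.
Degree of financial leverage = EBIT / (EBIT − interest) = $585,000 / $495,982.00 = 1.1795.

1.18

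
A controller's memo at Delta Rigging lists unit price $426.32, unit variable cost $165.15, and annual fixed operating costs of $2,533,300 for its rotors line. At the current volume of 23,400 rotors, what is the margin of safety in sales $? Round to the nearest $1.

Contribution margin per unit = $426.32 − $165.15 = $261.17. Break-even units = $2,533,300 ÷ $261.17 = 9,699.81; break-even revenue = 9,699.81 × $426.32 = $4,135,224.02.
Current sales = 23,400 × $426.32 = $9,975,888.00.
Margin of safety = $9,975,888.00 − $4,135,224.02 = $5,840,664.

$5,840,664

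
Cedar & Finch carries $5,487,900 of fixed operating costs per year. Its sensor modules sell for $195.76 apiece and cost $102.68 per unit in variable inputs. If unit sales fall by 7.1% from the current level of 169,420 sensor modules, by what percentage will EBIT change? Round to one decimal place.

-10.9%

Contribution at this volume is 169,420 × $93.08 = $15,769,613.60.
EBIT = $15,769,613.60 − $5,487,900 = $10,281,713.60.
DOL = contribution ÷ EBIT = $15,769,613.60 ÷ $10,281,713.60 = 1.5338.
Operating income changes by 1.5338 × -7.1% = -10.9%.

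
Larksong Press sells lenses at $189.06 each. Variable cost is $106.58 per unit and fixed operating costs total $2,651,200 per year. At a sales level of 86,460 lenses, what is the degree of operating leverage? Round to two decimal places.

1.59

At 86,460 units, contribution = 86,460 × $82.48 = $7,131,220.80.
EBIT = $7,131,220.80 − $2,651,200 = $4,480,020.80.
Degree of operating leverage = $7,131,220.80 / $4,480,020.80 = 1.5918.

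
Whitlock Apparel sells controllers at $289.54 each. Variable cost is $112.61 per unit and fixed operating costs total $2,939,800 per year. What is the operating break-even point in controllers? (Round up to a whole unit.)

16,616 controllers

Each unit contributes $289.54 − $112.61 = $176.93.
Units to break even: $2,939,800 ÷ $176.93 = 16,615.61, rounded up to 16,616.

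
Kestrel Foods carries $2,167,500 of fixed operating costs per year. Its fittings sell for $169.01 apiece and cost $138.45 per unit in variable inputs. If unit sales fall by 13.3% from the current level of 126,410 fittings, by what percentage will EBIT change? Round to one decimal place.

At 126,410 units, contribution = 126,410 × $30.56 = $3,863,089.60.
Subtracting fixed costs: EBIT = $3,863,089.60 − $2,167,500 = $1,695,589.60.
Degree of operating leverage = $3,863,089.60 / $1,695,589.60 = 2.2783.
Operating income changes by 2.2783 × -13.3% = -30.3%.

-30.3%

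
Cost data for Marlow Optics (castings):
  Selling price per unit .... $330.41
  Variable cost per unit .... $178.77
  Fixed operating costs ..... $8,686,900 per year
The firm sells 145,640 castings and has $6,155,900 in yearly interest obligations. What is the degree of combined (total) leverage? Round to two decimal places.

3.05

Contribution at this volume is 145,640 × $151.64 = $22,084,849.60.
Subtracting fixed costs: EBIT = $22,084,849.60 − $8,686,900 = $13,397,949.60. Interest = $6,155,900.00.
DOL = $22,084,849.60 ÷ $13,397,949.60 = 1.6484; DFL = $13,397,949.60 ÷ $7,242,049.60 = 1.8500.
DCL = DOL × DFL = 1.6484 × 1.8500 = 3.0495.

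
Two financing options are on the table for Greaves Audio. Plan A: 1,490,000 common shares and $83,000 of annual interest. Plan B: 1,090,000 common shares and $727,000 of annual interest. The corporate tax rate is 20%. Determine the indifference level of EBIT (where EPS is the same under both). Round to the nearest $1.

$2,481,900

At indifference, (EBIT − 83,000)(1 − t)/1,490,000 = (EBIT − 727,000)(1 − t)/1,090,000.
Cancelling (1 − t) and cross-multiplying: 1,090,000·(EBIT − 83,000) = 1,490,000·(EBIT − 727,000).
EBIT × (1,490,000 − 1,090,000) = 727,000 × 1,490,000 − 83,000 × 1,090,000 = 992,760,000,000, so EBIT = 992,760,000,000 ÷ 400,000 = 2,481,900.00.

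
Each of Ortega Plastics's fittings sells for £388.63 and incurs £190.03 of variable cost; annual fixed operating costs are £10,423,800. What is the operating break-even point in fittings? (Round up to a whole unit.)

52,487 fittings

Unit CM = price − variable cost = £388.63 − £190.03 = £198.60.
Break-even Q = £10,423,800 / £198.60 = 52,486.40 → 52,487 fittings.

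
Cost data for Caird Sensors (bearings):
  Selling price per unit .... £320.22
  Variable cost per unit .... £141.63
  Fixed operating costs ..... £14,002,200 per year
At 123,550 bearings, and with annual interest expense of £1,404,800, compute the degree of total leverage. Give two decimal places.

3.31

Contribution at this volume is 123,550 × £178.59 = £22,064,794.50.
Subtracting fixed costs: EBIT = £22,064,794.50 − £14,002,200 = £8,062,594.50. Interest = £1,404,800.00, so EBIT − I = £6,657,794.50.
DCL = contribution ÷ (EBIT − I) = £22,064,794.50 ÷ £6,657,794.50 = 3.3141.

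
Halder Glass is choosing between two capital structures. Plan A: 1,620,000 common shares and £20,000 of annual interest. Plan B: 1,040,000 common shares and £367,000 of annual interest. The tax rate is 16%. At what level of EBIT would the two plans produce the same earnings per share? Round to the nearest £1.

Set EPS_A = EPS_B: (EBIT − £20,000)(1 − 0.16) ÷ 1,620,000 = (EBIT − £367,000)(1 − 0.16) ÷ 1,040,000.
The (1 − t) factor cancels: (EBIT − 20,000) × 1,040,000 = (EBIT − 367,000) × 1,620,000.
EBIT × (1,620,000 − 1,040,000) = 367,000 × 1,620,000 − 20,000 × 1,040,000 = 573,740,000,000, so EBIT = 573,740,000,000 ÷ 580,000 = 989,206.90.

£989,207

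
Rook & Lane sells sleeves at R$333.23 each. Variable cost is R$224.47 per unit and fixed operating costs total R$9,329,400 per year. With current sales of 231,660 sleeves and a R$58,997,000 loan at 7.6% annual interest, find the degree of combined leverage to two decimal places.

Contribution at this volume is 231,660 × R$108.76 = R$25,195,341.60.
Subtracting fixed costs: EBIT = R$25,195,341.60 − R$9,329,400 = R$15,865,941.60. Interest = R$4,483,772.00, so EBIT − I = R$11,382,169.60.
DCL = contribution ÷ (EBIT − I) = R$25,195,341.60 ÷ R$11,382,169.60 = 2.2136.

2.21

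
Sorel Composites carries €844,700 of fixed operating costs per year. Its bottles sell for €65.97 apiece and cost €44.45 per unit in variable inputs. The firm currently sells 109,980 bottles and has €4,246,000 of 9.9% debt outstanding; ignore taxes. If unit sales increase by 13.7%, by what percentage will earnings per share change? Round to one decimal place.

+29.4%

Total contribution margin = 109,980 × €21.52 = €2,366,769.60.
Subtracting fixed costs: EBIT = €2,366,769.60 − €844,700 = €1,522,069.60.
After interest of €420,354.00, pre-tax earnings = €1,101,715.60.
DCL = total CM / (EBIT − I) = €2,366,769.60 / €1,101,715.60 = 2.1483.
EPS therefore changes by 2.1483 × (+13.7%) = +29.4%.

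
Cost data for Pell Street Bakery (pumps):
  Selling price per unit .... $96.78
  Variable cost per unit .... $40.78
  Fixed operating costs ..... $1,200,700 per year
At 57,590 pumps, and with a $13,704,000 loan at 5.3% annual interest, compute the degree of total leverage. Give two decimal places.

2.48

Contribution at this volume is 57,590 × $56.00 = $3,225,040.00.
EBIT = $3,225,040.00 − $1,200,700 = $2,024,340.00. Interest = $726,312.00, so EBIT − I = $1,298,028.00.
Degree of total leverage = total CM / (EBIT − interest) = $3,225,040.00 / $1,298,028.00 = 2.4846.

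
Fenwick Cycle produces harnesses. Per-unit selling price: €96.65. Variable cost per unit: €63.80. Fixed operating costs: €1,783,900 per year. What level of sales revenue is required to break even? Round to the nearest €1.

€5,248,522

CM per unit = €96.65 − €63.80 = €32.85; CM ratio = €32.85 / €96.65 = 0.3399.
Break-even sales = FC ÷ CM ratio = €1,783,900 × €96.65 / €32.85 = €5,248,522.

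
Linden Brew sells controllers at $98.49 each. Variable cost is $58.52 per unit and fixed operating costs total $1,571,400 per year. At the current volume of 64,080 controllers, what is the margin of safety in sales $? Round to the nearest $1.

Unit CM = price − variable cost = $98.49 − $58.52 = $39.97. Break-even units = $1,571,400 ÷ $39.97 = 39,314.49; break-even revenue = 39,314.49 × $98.49 = $3,872,083.71.
Actual sales revenue = 64,080 × $98.49 = $6,311,239.20.
Margin of safety = $6,311,239.20 − $3,872,083.71 = $2,439,155.

$2,439,155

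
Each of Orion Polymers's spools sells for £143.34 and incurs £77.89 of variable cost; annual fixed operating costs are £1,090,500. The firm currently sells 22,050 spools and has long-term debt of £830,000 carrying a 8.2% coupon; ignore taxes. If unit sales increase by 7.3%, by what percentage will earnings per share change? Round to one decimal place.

Total contribution margin = 22,050 × £65.45 = £1,443,172.50.
Operating income = contribution − fixed costs = £1,443,172.50 − £1,090,500 = £352,672.50.
After interest of £68,060.00, pre-tax earnings = £284,612.50.
DCL = total CM / (EBIT − I) = £1,443,172.50 / £284,612.50 = 5.0707.
%ΔEPS = DCL × %ΔSales = 5.0707 × +7.3% = +37.0%.

+37.0%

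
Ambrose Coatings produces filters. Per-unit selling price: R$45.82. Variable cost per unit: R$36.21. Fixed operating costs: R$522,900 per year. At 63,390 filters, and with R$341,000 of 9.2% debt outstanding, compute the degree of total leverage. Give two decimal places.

At 63,390 units, contribution = 63,390 × R$9.61 = R$609,177.90.
EBIT = R$609,177.90 − R$522,900 = R$86,277.90. Interest = R$31,372.00, so EBIT − I = R$54,905.90.
Degree of total leverage = total CM / (EBIT − interest) = R$609,177.90 / R$54,905.90 = 11.0949.

11.09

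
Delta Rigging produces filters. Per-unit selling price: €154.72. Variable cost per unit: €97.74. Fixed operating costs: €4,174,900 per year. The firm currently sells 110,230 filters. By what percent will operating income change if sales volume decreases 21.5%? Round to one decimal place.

-64.1%

At 110,230 units, contribution = 110,230 × €56.98 = €6,280,905.40.
EBIT = €6,280,905.40 − €4,174,900 = €2,106,005.40.
DOL = contribution ÷ EBIT = €6,280,905.40 ÷ €2,106,005.40 = 2.9824.
So EBIT moves 2.9824 × (-21.5%) = -64.1%.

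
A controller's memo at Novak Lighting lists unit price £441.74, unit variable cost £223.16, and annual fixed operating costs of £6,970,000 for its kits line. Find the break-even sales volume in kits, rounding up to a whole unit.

31,888 kits

Unit CM = price − variable cost = £441.74 − £223.16 = £218.58.
Units to break even: £6,970,000 ÷ £218.58 = 31,887.64, rounded up to 31,888.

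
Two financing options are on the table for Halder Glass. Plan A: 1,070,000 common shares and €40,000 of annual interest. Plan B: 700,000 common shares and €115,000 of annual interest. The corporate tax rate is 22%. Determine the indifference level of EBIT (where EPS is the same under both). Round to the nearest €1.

At indifference, (EBIT − 40,000)(1 − t)/1,070,000 = (EBIT − 115,000)(1 − t)/700,000.
The (1 − t) factor cancels: (EBIT − 40,000) × 700,000 = (EBIT − 115,000) × 1,070,000.
EBIT × (1,070,000 − 700,000) = 115,000 × 1,070,000 − 40,000 × 700,000 = 95,050,000,000, so EBIT = 95,050,000,000 ÷ 370,000 = 256,891.89.

€256,892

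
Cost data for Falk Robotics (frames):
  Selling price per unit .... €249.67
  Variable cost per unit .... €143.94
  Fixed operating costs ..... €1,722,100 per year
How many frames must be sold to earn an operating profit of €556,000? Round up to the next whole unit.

Unit CM = price − variable cost = €249.67 − €143.94 = €105.73.
Required volume = (fixed costs + target profit) ÷ CM = (€1,722,100 + €556,000) ÷ €105.73 = 21,546.39, so 21,547 frames.

21,547 frames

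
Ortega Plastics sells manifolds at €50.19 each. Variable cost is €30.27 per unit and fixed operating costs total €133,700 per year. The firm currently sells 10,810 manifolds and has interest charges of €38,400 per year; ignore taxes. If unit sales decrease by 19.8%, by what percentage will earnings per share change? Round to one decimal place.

Total contribution margin = 10,810 × €19.92 = €215,335.20.
Operating income = contribution − fixed costs = €215,335.20 − €133,700 = €81,635.20.
Interest = €38,400.00, so EBIT − I = €43,235.20.
DCL = total CM / (EBIT − I) = €215,335.20 / €43,235.20 = 4.9806.
%ΔEPS = DCL × %ΔSales = 4.9806 × -19.8% = -98.6%.

-98.6%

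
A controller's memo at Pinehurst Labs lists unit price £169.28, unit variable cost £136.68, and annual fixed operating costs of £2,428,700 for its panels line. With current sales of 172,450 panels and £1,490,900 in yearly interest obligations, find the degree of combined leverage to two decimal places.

At 172,450 units, contribution = 172,450 × £32.60 = £5,621,870.00.
Operating income = contribution − fixed costs = £5,621,870.00 − £2,428,700 = £3,193,170.00. Interest = £1,490,900.00, so EBIT − I = £1,702,270.00.
Degree of total leverage = total CM / (EBIT − interest) = £5,621,870.00 / £1,702,270.00 = 3.3026.

3.30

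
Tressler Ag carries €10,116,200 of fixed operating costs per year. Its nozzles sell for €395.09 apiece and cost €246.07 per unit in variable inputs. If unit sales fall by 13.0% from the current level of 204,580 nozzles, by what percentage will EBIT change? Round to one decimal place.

-19.5%

Total contribution margin = 204,580 × €149.02 = €30,486,511.60.
Operating income = contribution − fixed costs = €30,486,511.60 − €10,116,200 = €20,370,311.60.
DOL = contribution ÷ EBIT = €30,486,511.60 ÷ €20,370,311.60 = 1.4966.
Operating income changes by 1.4966 × -13.0% = -19.5%.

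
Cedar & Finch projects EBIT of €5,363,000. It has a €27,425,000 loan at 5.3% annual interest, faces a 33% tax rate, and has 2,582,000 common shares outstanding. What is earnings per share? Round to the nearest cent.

Pre-tax income = €5,363,000 − €1,453,525.00 = €3,909,475.00.
After tax at 33%: net income = €3,909,475.00 × 0.67 = €2,619,348.25.
EPS = €2,619,348.25 ÷ 2,582,000 = €1.01.

€1.01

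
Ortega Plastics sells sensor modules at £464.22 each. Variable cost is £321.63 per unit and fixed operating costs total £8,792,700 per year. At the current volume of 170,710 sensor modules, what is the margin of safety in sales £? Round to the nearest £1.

£50,621,236

Contribution margin per unit = £464.22 − £321.63 = £142.59. Break-even units = £8,792,700 ÷ £142.59 = 61,664.21; break-even revenue = 61,664.21 × £464.22 = £28,625,760.53.
Actual sales revenue = 170,710 × £464.22 = £79,246,996.20.
Margin of safety = £79,246,996.20 − £28,625,760.53 = £50,621,236.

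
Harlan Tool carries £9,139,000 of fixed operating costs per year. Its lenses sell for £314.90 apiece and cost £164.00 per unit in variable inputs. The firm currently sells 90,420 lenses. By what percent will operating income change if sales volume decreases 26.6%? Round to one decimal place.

At 90,420 units, contribution = 90,420 × £150.90 = £13,644,378.00.
Subtracting fixed costs: EBIT = £13,644,378.00 − £9,139,000 = £4,505,378.00.
So DOL = total CM / EBIT = £13,644,378.00 / £4,505,378.00 = 3.0285.
%ΔEBIT = DOL × %ΔSales = 3.0285 × -26.6% = -80.6%.

-80.6%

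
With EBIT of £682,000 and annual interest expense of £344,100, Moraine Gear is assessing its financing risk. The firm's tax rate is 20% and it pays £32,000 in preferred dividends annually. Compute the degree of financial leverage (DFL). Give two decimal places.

Interest = £344,100.00.
Preferred dividends grossed up pre-tax: £32,000 / (1 − 0.20) = £40,000.00.
DFL = EBIT ÷ [EBIT − I − D_p/(1−t)] = £682,000 ÷ [£682,000 − £344,100.00 − £40,000.00] = £682,000 ÷ £297,900.00 = 2.2894.

2.29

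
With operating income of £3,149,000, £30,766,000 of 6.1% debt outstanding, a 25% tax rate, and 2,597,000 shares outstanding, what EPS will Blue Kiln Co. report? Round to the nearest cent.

Interest = £1,876,726.00, so EBT = £3,149,000 − £1,876,726.00 = £1,272,274.00.
After tax at 25%: net income = £1,272,274.00 × 0.75 = £954,205.50.
Per share: £954,205.50 / 2,597,000 shares = £0.37.

£0.37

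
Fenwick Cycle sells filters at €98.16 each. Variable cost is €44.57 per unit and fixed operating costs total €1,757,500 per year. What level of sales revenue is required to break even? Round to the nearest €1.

Contribution margin per unit = €98.16 − €44.57 = €53.59, a CM ratio of €53.59 ÷ €98.16 = 0.5459.
Break-even revenue = fixed costs × price ÷ CM = €1,757,500 × €98.16 ÷ €53.59 = €3,219,186.

€3,219,186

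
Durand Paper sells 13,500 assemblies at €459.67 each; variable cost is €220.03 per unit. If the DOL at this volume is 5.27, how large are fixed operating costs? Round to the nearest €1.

€2,621,261

At 13,500 units, contribution = 13,500 × €239.64 = €3,235,140.00.
DOL = contribution / EBIT, so EBIT = €3,235,140.00 / 5.27 = €613,878.56.
Fixed costs = CM − EBIT = €3,235,140.00 − €613,878.56 = €2,621,261.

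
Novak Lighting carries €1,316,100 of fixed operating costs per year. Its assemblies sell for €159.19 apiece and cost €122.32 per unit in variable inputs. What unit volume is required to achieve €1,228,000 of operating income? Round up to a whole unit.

Contribution margin per unit = €159.19 − €122.32 = €36.87.
Required volume = (fixed costs + target profit) ÷ CM = (€1,316,100 + €1,228,000) ÷ €36.87 = 69,001.90, so 69,002 assemblies.

69,002 assemblies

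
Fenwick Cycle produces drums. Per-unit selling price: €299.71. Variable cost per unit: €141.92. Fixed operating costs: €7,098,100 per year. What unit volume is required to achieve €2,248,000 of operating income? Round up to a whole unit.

59,232 drums

Contribution margin per unit = €299.71 − €141.92 = €157.79.
Required volume = (fixed costs + target profit) ÷ CM = (€7,098,100 + €2,248,000) ÷ €157.79 = 59,231.26, so 59,232 drums.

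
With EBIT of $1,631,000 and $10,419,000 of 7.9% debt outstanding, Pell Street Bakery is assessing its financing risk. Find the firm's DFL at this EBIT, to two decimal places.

2.02

Interest = $823,101.00.
DFL = EBIT ÷ (EBIT − I) = $1,631,000 ÷ ($1,631,000 − $823,101.00) = $1,631,000 ÷ $807,899.00 = 2.0188.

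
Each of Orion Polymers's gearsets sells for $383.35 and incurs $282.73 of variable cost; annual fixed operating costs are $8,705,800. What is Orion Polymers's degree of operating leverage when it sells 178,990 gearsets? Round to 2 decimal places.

Contribution at this volume is 178,990 × $100.62 = $18,009,973.80.
Operating income = contribution − fixed costs = $18,009,973.80 − $8,705,800 = $9,304,173.80.
So DOL = total CM / EBIT = $18,009,973.80 / $9,304,173.80 = 1.9357.

1.94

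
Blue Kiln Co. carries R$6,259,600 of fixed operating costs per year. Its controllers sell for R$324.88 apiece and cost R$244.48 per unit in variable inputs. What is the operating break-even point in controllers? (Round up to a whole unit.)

77,856 controllers

Unit CM = price − variable cost = R$324.88 − R$244.48 = R$80.40.
Break-even Q = R$6,259,600 / R$80.40 = 77,855.72 → 77,856 controllers.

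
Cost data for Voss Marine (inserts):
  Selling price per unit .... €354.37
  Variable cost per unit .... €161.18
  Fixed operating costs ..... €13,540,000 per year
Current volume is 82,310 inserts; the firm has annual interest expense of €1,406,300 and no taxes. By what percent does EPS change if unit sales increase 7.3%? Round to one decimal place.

Total contribution margin = 82,310 × €193.19 = €15,901,468.90.
Subtracting fixed costs: EBIT = €15,901,468.90 − €13,540,000 = €2,361,468.90.
Interest = €1,406,300.00, so EBIT − I = €955,168.90.
Degree of combined leverage = contribution ÷ (EBIT − I) = €15,901,468.90 ÷ €955,168.90 = 16.6478.
%ΔEPS = DCL × %ΔSales = 16.6478 × +7.3% = +121.5%.

+121.5%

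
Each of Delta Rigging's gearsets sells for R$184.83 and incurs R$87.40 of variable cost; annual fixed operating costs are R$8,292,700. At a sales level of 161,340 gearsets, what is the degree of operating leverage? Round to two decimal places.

2.12

Total contribution margin = 161,340 × R$97.43 = R$15,719,356.20.
EBIT = R$15,719,356.20 − R$8,292,700 = R$7,426,656.20.
Degree of operating leverage = R$15,719,356.20 / R$7,426,656.20 = 2.1166.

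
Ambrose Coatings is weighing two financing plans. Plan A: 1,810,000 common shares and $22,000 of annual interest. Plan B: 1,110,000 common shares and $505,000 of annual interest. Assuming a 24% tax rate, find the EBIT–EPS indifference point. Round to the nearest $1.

Set EPS_A = EPS_B: (EBIT − $22,000)(1 − 0.24) ÷ 1,810,000 = (EBIT − $505,000)(1 − 0.24) ÷ 1,110,000.
The (1 − t) factor cancels: (EBIT − 22,000) × 1,110,000 = (EBIT − 505,000) × 1,810,000.
Solving, EBIT = (505,000·1,810,000 − 22,000·1,110,000) / (1,810,000 − 1,110,000) = 889,630,000,000 / 700,000 = 1,270,900.00.

$1,270,900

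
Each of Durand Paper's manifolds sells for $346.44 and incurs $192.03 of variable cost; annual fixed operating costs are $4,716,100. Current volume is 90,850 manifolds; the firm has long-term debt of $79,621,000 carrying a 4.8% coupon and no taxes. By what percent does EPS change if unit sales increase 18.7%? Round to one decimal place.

+47.8%

Total contribution margin = 90,850 × $154.41 = $14,028,148.50.
Subtracting fixed costs: EBIT = $14,028,148.50 − $4,716,100 = $9,312,048.50.
Interest = $3,821,808.00, so EBIT − I = $5,490,240.50.
Degree of combined leverage = contribution ÷ (EBIT − I) = $14,028,148.50 ÷ $5,490,240.50 = 2.5551.
EPS therefore changes by 2.5551 × (+18.7%) = +47.8%.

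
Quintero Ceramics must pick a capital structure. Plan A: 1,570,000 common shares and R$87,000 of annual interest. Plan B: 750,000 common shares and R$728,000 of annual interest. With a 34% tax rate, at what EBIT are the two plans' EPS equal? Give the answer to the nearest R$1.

R$1,314,280

At indifference, (EBIT − 87,000)(1 − t)/1,570,000 = (EBIT − 728,000)(1 − t)/750,000.
The (1 − t) factor cancels: (EBIT − 87,000) × 750,000 = (EBIT − 728,000) × 1,570,000.
Solving, EBIT = (728,000·1,570,000 − 87,000·750,000) / (1,570,000 − 750,000) = 1,077,710,000,000 / 820,000 = 1,314,280.49.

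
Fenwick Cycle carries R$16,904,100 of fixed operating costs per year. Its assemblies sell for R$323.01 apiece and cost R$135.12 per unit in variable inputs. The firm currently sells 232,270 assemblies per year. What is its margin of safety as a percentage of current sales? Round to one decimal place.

Contribution margin per unit = R$323.01 − R$135.12 = R$187.89. Break-even units = R$16,904,100 ÷ R$187.89 = 89,968.07; break-even revenue = 89,968.07 × R$323.01 = R$29,060,585.13.
Current sales = 232,270 × R$323.01 = R$75,025,532.70.
Margin of safety = (R$75,025,532.70 − R$29,060,585.13) ÷ R$75,025,532.70 = 61.3%.

61.3%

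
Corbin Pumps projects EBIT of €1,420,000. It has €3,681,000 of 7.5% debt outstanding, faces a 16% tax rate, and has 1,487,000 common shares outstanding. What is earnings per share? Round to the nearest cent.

Pre-tax income = €1,420,000 − €276,075.00 = €1,143,925.00.
Net income = €1,143,925.00 × (1 − 0.16) = €960,897.00.
EPS = €960,897.00 ÷ 1,487,000 = €0.65.

€0.65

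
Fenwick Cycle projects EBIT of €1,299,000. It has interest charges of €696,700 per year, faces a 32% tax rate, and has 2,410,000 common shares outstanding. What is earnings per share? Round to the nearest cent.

€0.17

Interest = €696,700.00, so EBT = €1,299,000 − €696,700.00 = €602,300.00.
After tax at 32%: net income = €602,300.00 × 0.68 = €409,564.00.
Per share: €409,564.00 / 2,410,000 shares = €0.17.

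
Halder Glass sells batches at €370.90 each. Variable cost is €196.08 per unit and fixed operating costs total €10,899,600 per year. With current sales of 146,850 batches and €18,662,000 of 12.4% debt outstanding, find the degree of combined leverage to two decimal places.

2.06

Total contribution margin = 146,850 × €174.82 = €25,672,317.00.
Subtracting fixed costs: EBIT = €25,672,317.00 − €10,899,600 = €14,772,717.00. Interest = €2,314,088.00.
DOL = €25,672,317.00 ÷ €14,772,717.00 = 1.7378; DFL = €14,772,717.00 ÷ €12,458,629.00 = 1.1857.
Combined leverage = 1.7378 × 1.1857 = 2.0605.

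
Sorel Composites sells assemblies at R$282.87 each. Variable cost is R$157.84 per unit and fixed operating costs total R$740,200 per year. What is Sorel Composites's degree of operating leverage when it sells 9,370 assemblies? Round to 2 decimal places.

Contribution at this volume is 9,370 × R$125.03 = R$1,171,531.10.
Operating income = contribution − fixed costs = R$1,171,531.10 − R$740,200 = R$431,331.10.
So DOL = total CM / EBIT = R$1,171,531.10 / R$431,331.10 = 2.7161.

2.72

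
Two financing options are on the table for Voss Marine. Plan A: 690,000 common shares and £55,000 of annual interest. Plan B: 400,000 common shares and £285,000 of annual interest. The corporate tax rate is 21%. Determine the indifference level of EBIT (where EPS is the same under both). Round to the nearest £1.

£602,241

Set EPS_A = EPS_B: (EBIT − £55,000)(1 − 0.21) ÷ 690,000 = (EBIT − £285,000)(1 − 0.21) ÷ 400,000.
The (1 − t) factor cancels: (EBIT − 55,000) × 400,000 = (EBIT − 285,000) × 690,000.
Solving, EBIT = (285,000·690,000 − 55,000·400,000) / (690,000 − 400,000) = 174,650,000,000 / 290,000 = 602,241.38.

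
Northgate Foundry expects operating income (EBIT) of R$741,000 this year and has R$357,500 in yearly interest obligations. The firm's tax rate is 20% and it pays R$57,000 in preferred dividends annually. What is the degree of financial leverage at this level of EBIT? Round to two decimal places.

2.37

Annual interest charges come to R$357,500.00.
Pre-tax preferred-dividend burden = R$57,000 ÷ (1 − 0.20) = R$71,250.00.
DFL = EBIT ÷ [EBIT − I − D_p/(1−t)] = R$741,000 ÷ [R$741,000 − R$357,500.00 − R$71,250.00] = R$741,000 ÷ R$312,250.00 = 2.3731.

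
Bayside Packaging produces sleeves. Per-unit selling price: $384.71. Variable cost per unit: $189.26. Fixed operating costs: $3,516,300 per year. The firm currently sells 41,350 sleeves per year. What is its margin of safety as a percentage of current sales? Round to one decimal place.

56.5%

Each unit contributes $384.71 − $189.26 = $195.45. Break-even units = $3,516,300 ÷ $195.45 = 17,990.79; break-even revenue = 17,990.79 × $384.71 = $6,921,237.01.
Actual sales revenue = 41,350 × $384.71 = $15,907,758.50.
Margin of safety = ($15,907,758.50 − $6,921,237.01) ÷ $15,907,758.50 = 56.5%.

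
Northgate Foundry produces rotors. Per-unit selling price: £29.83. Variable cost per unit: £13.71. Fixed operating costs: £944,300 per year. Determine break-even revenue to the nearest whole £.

Contribution margin per unit = £29.83 − £13.71 = £16.12, a CM ratio of £16.12 ÷ £29.83 = 0.5404.
Break-even sales = FC ÷ CM ratio = £944,300 × £29.83 / £16.12 = £1,747,424.

£1,747,424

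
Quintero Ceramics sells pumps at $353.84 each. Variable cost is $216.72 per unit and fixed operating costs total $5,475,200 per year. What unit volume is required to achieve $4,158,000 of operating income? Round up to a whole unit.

70,254 pumps

Unit CM = price − variable cost = $353.84 − $216.72 = $137.12.
Required volume = (fixed costs + target profit) ÷ CM = ($5,475,200 + $4,158,000) ÷ $137.12 = 70,253.79, so 70,254 pumps.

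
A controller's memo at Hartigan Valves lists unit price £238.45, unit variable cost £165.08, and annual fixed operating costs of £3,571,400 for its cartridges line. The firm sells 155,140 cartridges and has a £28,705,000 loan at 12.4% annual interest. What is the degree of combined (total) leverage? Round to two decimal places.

2.68

Total contribution margin = 155,140 × £73.37 = £11,382,621.80.
EBIT = £11,382,621.80 − £3,571,400 = £7,811,221.80. Interest = £3,559,420.00, so EBIT − I = £4,251,801.80.
Degree of total leverage = total CM / (EBIT − interest) = £11,382,621.80 / £4,251,801.80 = 2.6771.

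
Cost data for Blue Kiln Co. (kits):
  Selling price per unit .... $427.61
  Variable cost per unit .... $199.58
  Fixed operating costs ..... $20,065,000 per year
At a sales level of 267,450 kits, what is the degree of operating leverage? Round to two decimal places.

At 267,450 units, contribution = 267,450 × $228.03 = $60,986,623.50.
Operating income = contribution − fixed costs = $60,986,623.50 − $20,065,000 = $40,921,623.50.
Degree of operating leverage = $60,986,623.50 / $40,921,623.50 = 1.4903.

1.49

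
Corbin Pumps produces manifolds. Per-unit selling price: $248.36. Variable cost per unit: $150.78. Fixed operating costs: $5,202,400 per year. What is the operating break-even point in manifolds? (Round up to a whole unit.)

Each unit contributes $248.36 − $150.78 = $97.58.
Break-even volume = fixed costs ÷ CM per unit = $5,202,400 ÷ $97.58 = 53,314.20, so 53,315 manifolds.

53,315 manifolds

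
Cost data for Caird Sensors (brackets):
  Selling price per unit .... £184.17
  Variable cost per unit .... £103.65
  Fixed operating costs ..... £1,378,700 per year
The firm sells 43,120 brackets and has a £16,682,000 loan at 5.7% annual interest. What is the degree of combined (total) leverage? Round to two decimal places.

3.04

Total contribution margin = 43,120 × £80.52 = £3,472,022.40.
EBIT = £3,472,022.40 − £1,378,700 = £2,093,322.40. Interest = £950,874.00, so EBIT − I = £1,142,448.40.
Degree of total leverage = total CM / (EBIT − interest) = £3,472,022.40 / £1,142,448.40 = 3.0391.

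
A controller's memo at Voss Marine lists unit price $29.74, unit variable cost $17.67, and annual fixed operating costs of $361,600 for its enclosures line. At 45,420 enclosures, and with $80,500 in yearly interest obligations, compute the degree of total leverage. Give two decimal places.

5.17

Contribution at this volume is 45,420 × $12.07 = $548,219.40.
EBIT = $548,219.40 − $361,600 = $186,619.40. Interest = $80,500.00.
DOL = $548,219.40 ÷ $186,619.40 = 2.9376; DFL = $186,619.40 ÷ $106,119.40 = 1.7586.
Combined leverage = 2.9376 × 1.7586 = 5.1661.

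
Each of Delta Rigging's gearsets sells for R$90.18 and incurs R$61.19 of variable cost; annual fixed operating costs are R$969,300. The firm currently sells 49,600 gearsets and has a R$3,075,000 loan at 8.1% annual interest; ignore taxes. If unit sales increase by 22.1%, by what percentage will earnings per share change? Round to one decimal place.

+144.8%

Total contribution margin = 49,600 × R$28.99 = R$1,437,904.00.
EBIT = R$1,437,904.00 − R$969,300 = R$468,604.00.
After interest of R$249,075.00, pre-tax earnings = R$219,529.00.
DCL = total CM / (EBIT − I) = R$1,437,904.00 / R$219,529.00 = 6.5500.
EPS therefore changes by 6.5500 × (+22.1%) = +144.8%.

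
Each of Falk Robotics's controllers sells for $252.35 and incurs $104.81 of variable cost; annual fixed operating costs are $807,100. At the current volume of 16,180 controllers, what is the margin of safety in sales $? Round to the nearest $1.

Contribution margin per unit = $252.35 − $104.81 = $147.54. Break-even units = $807,100 ÷ $147.54 = 5,470.38; break-even revenue = 5,470.38 × $252.35 = $1,380,450.62.
Actual sales revenue = 16,180 × $252.35 = $4,083,023.00.
Margin of safety = $4,083,023.00 − $1,380,450.62 = $2,702,572.

$2,702,572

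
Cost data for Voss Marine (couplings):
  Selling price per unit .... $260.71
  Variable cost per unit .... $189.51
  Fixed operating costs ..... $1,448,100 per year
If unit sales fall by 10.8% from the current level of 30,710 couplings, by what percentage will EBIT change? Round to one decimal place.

Total contribution margin = 30,710 × $71.20 = $2,186,552.00.
Subtracting fixed costs: EBIT = $2,186,552.00 − $1,448,100 = $738,452.00.
DOL = contribution ÷ EBIT = $2,186,552.00 ÷ $738,452.00 = 2.9610.
Operating income changes by 2.9610 × -10.8% = -32.0%.

-32.0%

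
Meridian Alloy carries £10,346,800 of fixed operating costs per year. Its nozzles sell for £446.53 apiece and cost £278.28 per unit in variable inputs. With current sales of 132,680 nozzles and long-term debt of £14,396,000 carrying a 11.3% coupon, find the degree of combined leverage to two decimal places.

Total contribution margin = 132,680 × £168.25 = £22,323,410.00.
Operating income = contribution − fixed costs = £22,323,410.00 − £10,346,800 = £11,976,610.00. Interest = £1,626,748.00, so EBIT − I = £10,349,862.00.
DCL = contribution ÷ (EBIT − I) = £22,323,410.00 ÷ £10,349,862.00 = 2.1569.

2.16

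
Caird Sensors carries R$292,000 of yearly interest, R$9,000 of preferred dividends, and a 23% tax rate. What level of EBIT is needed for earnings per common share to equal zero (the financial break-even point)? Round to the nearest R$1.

Grossing the preferred dividend up to pre-tax terms: R$9,000 / (1 − 0.23) = R$11,688.31.
EPS = 0 when EBIT covers interest plus the pre-tax preferred burden: R$292,000 + R$11,688.31 = R$303,688.31.

R$303,688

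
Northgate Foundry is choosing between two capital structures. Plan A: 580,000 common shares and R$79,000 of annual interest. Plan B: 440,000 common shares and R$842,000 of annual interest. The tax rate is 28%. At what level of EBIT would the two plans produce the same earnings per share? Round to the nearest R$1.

At indifference, (EBIT − 79,000)(1 − t)/580,000 = (EBIT − 842,000)(1 − t)/440,000.
The (1 − t) factor cancels: (EBIT − 79,000) × 440,000 = (EBIT − 842,000) × 580,000.
EBIT × (580,000 − 440,000) = 842,000 × 580,000 − 79,000 × 440,000 = 453,600,000,000, so EBIT = 453,600,000,000 ÷ 140,000 = 3,240,000.00.

R$3,240,000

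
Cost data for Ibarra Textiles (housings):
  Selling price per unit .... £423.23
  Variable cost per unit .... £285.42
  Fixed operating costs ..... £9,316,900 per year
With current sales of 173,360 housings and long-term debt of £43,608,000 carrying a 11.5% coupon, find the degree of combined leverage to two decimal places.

2.50

Total contribution margin = 173,360 × £137.81 = £23,890,741.60.
EBIT = £23,890,741.60 − £9,316,900 = £14,573,841.60. Interest = £5,014,920.00.
DOL = £23,890,741.60 ÷ £14,573,841.60 = 1.6393; DFL = £14,573,841.60 ÷ £9,558,921.60 = 1.5246.
DCL = DOL × DFL = 1.6393 × 1.5246 = 2.4993.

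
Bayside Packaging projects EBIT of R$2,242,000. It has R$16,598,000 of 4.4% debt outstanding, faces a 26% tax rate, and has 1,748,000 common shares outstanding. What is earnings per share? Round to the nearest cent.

R$0.64

Pre-tax income = R$2,242,000 − R$730,312.00 = R$1,511,688.00.
Net income = R$1,511,688.00 × (1 − 0.26) = R$1,118,649.12.
Per share: R$1,118,649.12 / 1,748,000 shares = R$0.64.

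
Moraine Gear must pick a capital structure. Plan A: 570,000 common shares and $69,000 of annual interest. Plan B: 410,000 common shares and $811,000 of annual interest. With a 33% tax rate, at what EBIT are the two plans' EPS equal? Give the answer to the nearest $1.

$2,712,375

Set EPS_A = EPS_B: (EBIT − $69,000)(1 − 0.33) ÷ 570,000 = (EBIT − $811,000)(1 − 0.33) ÷ 410,000.
The (1 − t) factor cancels: (EBIT − 69,000) × 410,000 = (EBIT − 811,000) × 570,000.
EBIT × (570,000 − 410,000) = 811,000 × 570,000 − 69,000 × 410,000 = 433,980,000,000, so EBIT = 433,980,000,000 ÷ 160,000 = 2,712,375.00.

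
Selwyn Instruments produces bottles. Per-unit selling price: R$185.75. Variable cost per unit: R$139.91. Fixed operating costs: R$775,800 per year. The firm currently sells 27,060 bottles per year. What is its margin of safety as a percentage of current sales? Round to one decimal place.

Contribution margin per unit = R$185.75 − R$139.91 = R$45.84. Break-even units = R$775,800 ÷ R$45.84 = 16,924.08; break-even revenue = 16,924.08 × R$185.75 = R$3,143,648.56.
Current sales = 27,060 × R$185.75 = R$5,026,395.00.
Margin of safety = (R$5,026,395.00 − R$3,143,648.56) ÷ R$5,026,395.00 = 37.5%.

37.5%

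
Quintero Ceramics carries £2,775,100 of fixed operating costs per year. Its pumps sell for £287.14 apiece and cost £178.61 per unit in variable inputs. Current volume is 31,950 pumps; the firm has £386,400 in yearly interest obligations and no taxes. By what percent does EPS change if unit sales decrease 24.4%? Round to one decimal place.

At 31,950 units, contribution = 31,950 × £108.53 = £3,467,533.50.
Subtracting fixed costs: EBIT = £3,467,533.50 − £2,775,100 = £692,433.50.
Interest = £386,400.00, so EBIT − I = £306,033.50.
DCL = total CM / (EBIT − I) = £3,467,533.50 / £306,033.50 = 11.3306.
%ΔEPS = DCL × %ΔSales = 11.3306 × -24.4% = -276.5%.

-276.5%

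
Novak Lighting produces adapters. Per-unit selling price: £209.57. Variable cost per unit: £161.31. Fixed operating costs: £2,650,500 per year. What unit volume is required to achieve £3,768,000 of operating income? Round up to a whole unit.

Unit CM = price − variable cost = £209.57 − £161.31 = £48.26.
Need Q such that Q × £48.26 − £2,650,500 = £3,768,000, i.e. Q = £6,418,500 / £48.26 = 132,998.34 → 132,999.

132,999 adapters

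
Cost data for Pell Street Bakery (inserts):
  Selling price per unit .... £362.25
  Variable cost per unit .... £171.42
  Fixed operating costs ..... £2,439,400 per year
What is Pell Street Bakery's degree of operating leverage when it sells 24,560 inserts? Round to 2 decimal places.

2.09

Total contribution margin = 24,560 × £190.83 = £4,686,784.80.
Subtracting fixed costs: EBIT = £4,686,784.80 − £2,439,400 = £2,247,384.80.
DOL = contribution ÷ EBIT = £4,686,784.80 ÷ £2,247,384.80 = 2.0854.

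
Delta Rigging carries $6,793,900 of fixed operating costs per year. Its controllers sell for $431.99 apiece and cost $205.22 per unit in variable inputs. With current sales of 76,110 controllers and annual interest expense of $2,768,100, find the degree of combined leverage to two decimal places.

At 76,110 units, contribution = 76,110 × $226.77 = $17,259,464.70.
Operating income = contribution − fixed costs = $17,259,464.70 − $6,793,900 = $10,465,564.70. Interest = $2,768,100.00, so EBIT − I = $7,697,464.70.
DCL = contribution ÷ (EBIT − I) = $17,259,464.70 ÷ $7,697,464.70 = 2.2422.

2.24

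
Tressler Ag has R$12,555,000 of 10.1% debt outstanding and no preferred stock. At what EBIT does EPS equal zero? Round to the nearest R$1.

Annual interest = 10.1% × R$12,555,000 = R$1,268,055.00.
With no preferred dividends, EPS = 0 when EBIT exactly covers interest, so the financial break-even EBIT is R$1,268,055.00.

R$1,268,055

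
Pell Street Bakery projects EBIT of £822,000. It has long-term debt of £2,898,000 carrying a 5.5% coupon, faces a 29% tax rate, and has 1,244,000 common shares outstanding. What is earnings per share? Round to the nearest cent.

£0.38

Interest = £159,390.00, so EBT = £822,000 − £159,390.00 = £662,610.00.
Net income = £662,610.00 × (1 − 0.29) = £470,453.10.
EPS = £470,453.10 ÷ 1,244,000 = £0.38.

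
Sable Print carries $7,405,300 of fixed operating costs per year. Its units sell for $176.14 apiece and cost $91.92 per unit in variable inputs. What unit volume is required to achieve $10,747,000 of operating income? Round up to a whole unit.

215,535 units

Contribution margin per unit = $176.14 − $91.92 = $84.22.
Units = (FC + target) / CM = ($7,405,300 + $10,747,000) / $84.22 = 215,534.31, so 215,535 units.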